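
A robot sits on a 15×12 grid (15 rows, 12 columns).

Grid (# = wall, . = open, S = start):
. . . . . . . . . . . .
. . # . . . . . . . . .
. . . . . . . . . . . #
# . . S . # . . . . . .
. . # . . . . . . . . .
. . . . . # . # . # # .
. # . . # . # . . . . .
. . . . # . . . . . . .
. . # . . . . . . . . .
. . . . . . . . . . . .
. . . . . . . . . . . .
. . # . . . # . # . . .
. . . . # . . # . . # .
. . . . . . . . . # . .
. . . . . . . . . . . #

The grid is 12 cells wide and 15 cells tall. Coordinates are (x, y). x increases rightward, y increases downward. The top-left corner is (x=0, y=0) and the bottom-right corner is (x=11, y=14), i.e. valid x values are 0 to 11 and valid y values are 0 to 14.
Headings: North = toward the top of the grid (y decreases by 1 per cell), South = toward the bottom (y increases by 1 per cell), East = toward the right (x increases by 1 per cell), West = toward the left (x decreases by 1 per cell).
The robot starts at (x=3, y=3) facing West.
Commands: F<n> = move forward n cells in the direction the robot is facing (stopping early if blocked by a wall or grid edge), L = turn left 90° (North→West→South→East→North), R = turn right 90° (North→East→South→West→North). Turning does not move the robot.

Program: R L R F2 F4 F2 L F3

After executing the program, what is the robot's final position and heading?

Answer: Final position: (x=0, y=0), facing West

Derivation:
Start: (x=3, y=3), facing West
  R: turn right, now facing North
  L: turn left, now facing West
  R: turn right, now facing North
  F2: move forward 2, now at (x=3, y=1)
  F4: move forward 1/4 (blocked), now at (x=3, y=0)
  F2: move forward 0/2 (blocked), now at (x=3, y=0)
  L: turn left, now facing West
  F3: move forward 3, now at (x=0, y=0)
Final: (x=0, y=0), facing West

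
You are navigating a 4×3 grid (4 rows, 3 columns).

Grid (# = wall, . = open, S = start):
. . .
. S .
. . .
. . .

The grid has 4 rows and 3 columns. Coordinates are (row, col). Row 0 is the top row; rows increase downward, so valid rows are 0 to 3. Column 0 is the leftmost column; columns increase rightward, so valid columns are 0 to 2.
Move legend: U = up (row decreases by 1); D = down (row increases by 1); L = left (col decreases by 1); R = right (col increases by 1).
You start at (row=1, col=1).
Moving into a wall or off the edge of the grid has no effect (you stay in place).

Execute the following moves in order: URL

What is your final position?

Start: (row=1, col=1)
  U (up): (row=1, col=1) -> (row=0, col=1)
  R (right): (row=0, col=1) -> (row=0, col=2)
  L (left): (row=0, col=2) -> (row=0, col=1)
Final: (row=0, col=1)

Answer: Final position: (row=0, col=1)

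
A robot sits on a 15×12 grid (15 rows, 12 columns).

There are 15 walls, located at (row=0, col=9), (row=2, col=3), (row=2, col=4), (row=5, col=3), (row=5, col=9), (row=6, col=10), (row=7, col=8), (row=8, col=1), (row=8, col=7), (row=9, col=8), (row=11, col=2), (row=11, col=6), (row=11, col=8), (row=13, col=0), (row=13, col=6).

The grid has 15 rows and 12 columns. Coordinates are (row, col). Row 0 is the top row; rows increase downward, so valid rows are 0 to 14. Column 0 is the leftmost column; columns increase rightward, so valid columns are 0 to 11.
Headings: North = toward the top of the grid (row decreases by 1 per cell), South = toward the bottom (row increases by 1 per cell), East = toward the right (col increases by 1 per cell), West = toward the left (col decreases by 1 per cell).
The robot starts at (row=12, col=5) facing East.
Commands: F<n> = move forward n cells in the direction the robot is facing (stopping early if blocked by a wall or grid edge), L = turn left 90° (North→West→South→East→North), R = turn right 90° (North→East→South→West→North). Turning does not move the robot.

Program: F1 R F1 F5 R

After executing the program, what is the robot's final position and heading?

Start: (row=12, col=5), facing East
  F1: move forward 1, now at (row=12, col=6)
  R: turn right, now facing South
  F1: move forward 0/1 (blocked), now at (row=12, col=6)
  F5: move forward 0/5 (blocked), now at (row=12, col=6)
  R: turn right, now facing West
Final: (row=12, col=6), facing West

Answer: Final position: (row=12, col=6), facing West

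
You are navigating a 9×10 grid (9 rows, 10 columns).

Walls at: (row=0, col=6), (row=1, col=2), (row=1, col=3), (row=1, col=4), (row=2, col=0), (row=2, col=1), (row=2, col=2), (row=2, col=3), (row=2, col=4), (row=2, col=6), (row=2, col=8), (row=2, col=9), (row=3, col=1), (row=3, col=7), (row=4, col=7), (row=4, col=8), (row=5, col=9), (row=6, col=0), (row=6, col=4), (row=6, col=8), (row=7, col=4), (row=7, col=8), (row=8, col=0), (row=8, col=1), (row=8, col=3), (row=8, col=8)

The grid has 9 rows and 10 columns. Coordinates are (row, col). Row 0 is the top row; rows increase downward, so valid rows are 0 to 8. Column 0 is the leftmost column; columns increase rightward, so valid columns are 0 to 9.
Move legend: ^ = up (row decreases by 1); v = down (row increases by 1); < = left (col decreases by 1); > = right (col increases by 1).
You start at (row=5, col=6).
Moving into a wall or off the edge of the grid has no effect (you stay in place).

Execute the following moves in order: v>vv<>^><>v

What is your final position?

Answer: Final position: (row=8, col=7)

Derivation:
Start: (row=5, col=6)
  v (down): (row=5, col=6) -> (row=6, col=6)
  > (right): (row=6, col=6) -> (row=6, col=7)
  v (down): (row=6, col=7) -> (row=7, col=7)
  v (down): (row=7, col=7) -> (row=8, col=7)
  < (left): (row=8, col=7) -> (row=8, col=6)
  > (right): (row=8, col=6) -> (row=8, col=7)
  ^ (up): (row=8, col=7) -> (row=7, col=7)
  > (right): blocked, stay at (row=7, col=7)
  < (left): (row=7, col=7) -> (row=7, col=6)
  > (right): (row=7, col=6) -> (row=7, col=7)
  v (down): (row=7, col=7) -> (row=8, col=7)
Final: (row=8, col=7)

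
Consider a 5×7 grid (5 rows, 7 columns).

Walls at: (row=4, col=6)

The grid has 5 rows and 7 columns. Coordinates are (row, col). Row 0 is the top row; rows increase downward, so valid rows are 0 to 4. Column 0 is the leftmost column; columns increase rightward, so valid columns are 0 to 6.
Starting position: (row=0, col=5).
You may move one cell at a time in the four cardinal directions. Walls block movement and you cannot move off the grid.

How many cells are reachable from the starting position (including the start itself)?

Answer: Reachable cells: 34

Derivation:
BFS flood-fill from (row=0, col=5):
  Distance 0: (row=0, col=5)
  Distance 1: (row=0, col=4), (row=0, col=6), (row=1, col=5)
  Distance 2: (row=0, col=3), (row=1, col=4), (row=1, col=6), (row=2, col=5)
  Distance 3: (row=0, col=2), (row=1, col=3), (row=2, col=4), (row=2, col=6), (row=3, col=5)
  Distance 4: (row=0, col=1), (row=1, col=2), (row=2, col=3), (row=3, col=4), (row=3, col=6), (row=4, col=5)
  Distance 5: (row=0, col=0), (row=1, col=1), (row=2, col=2), (row=3, col=3), (row=4, col=4)
  Distance 6: (row=1, col=0), (row=2, col=1), (row=3, col=2), (row=4, col=3)
  Distance 7: (row=2, col=0), (row=3, col=1), (row=4, col=2)
  Distance 8: (row=3, col=0), (row=4, col=1)
  Distance 9: (row=4, col=0)
Total reachable: 34 (grid has 34 open cells total)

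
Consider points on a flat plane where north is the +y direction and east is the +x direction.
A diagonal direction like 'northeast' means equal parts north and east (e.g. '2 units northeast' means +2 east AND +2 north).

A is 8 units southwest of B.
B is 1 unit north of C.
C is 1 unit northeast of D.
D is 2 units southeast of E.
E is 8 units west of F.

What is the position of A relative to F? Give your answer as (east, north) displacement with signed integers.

Place F at the origin (east=0, north=0).
  E is 8 units west of F: delta (east=-8, north=+0); E at (east=-8, north=0).
  D is 2 units southeast of E: delta (east=+2, north=-2); D at (east=-6, north=-2).
  C is 1 unit northeast of D: delta (east=+1, north=+1); C at (east=-5, north=-1).
  B is 1 unit north of C: delta (east=+0, north=+1); B at (east=-5, north=0).
  A is 8 units southwest of B: delta (east=-8, north=-8); A at (east=-13, north=-8).
Therefore A relative to F: (east=-13, north=-8).

Answer: A is at (east=-13, north=-8) relative to F.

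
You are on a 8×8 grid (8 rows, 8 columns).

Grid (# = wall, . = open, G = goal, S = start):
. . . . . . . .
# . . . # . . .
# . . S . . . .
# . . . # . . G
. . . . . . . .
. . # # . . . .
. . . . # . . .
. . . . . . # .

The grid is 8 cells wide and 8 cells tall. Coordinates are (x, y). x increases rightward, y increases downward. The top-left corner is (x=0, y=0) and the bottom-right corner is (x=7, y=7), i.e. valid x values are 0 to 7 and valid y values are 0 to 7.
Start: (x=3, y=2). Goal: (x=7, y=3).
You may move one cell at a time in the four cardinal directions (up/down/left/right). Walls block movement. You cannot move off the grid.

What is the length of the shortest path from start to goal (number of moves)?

Answer: Shortest path length: 5

Derivation:
BFS from (x=3, y=2) until reaching (x=7, y=3):
  Distance 0: (x=3, y=2)
  Distance 1: (x=3, y=1), (x=2, y=2), (x=4, y=2), (x=3, y=3)
  Distance 2: (x=3, y=0), (x=2, y=1), (x=1, y=2), (x=5, y=2), (x=2, y=3), (x=3, y=4)
  Distance 3: (x=2, y=0), (x=4, y=0), (x=1, y=1), (x=5, y=1), (x=6, y=2), (x=1, y=3), (x=5, y=3), (x=2, y=4), (x=4, y=4)
  Distance 4: (x=1, y=0), (x=5, y=0), (x=6, y=1), (x=7, y=2), (x=6, y=3), (x=1, y=4), (x=5, y=4), (x=4, y=5)
  Distance 5: (x=0, y=0), (x=6, y=0), (x=7, y=1), (x=7, y=3), (x=0, y=4), (x=6, y=4), (x=1, y=5), (x=5, y=5)  <- goal reached here
One shortest path (5 moves): (x=3, y=2) -> (x=4, y=2) -> (x=5, y=2) -> (x=6, y=2) -> (x=7, y=2) -> (x=7, y=3)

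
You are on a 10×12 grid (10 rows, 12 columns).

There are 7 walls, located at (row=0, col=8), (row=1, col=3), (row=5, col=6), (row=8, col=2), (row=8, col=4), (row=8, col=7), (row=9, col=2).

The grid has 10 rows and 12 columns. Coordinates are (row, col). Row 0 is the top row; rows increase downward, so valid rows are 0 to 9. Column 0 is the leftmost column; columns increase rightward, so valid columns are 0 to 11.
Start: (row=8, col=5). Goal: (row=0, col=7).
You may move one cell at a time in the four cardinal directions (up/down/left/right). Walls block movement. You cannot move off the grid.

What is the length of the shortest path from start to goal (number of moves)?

BFS from (row=8, col=5) until reaching (row=0, col=7):
  Distance 0: (row=8, col=5)
  Distance 1: (row=7, col=5), (row=8, col=6), (row=9, col=5)
  Distance 2: (row=6, col=5), (row=7, col=4), (row=7, col=6), (row=9, col=4), (row=9, col=6)
  Distance 3: (row=5, col=5), (row=6, col=4), (row=6, col=6), (row=7, col=3), (row=7, col=7), (row=9, col=3), (row=9, col=7)
  Distance 4: (row=4, col=5), (row=5, col=4), (row=6, col=3), (row=6, col=7), (row=7, col=2), (row=7, col=8), (row=8, col=3), (row=9, col=8)
  Distance 5: (row=3, col=5), (row=4, col=4), (row=4, col=6), (row=5, col=3), (row=5, col=7), (row=6, col=2), (row=6, col=8), (row=7, col=1), (row=7, col=9), (row=8, col=8), (row=9, col=9)
  Distance 6: (row=2, col=5), (row=3, col=4), (row=3, col=6), (row=4, col=3), (row=4, col=7), (row=5, col=2), (row=5, col=8), (row=6, col=1), (row=6, col=9), (row=7, col=0), (row=7, col=10), (row=8, col=1), (row=8, col=9), (row=9, col=10)
  Distance 7: (row=1, col=5), (row=2, col=4), (row=2, col=6), (row=3, col=3), (row=3, col=7), (row=4, col=2), (row=4, col=8), (row=5, col=1), (row=5, col=9), (row=6, col=0), (row=6, col=10), (row=7, col=11), (row=8, col=0), (row=8, col=10), (row=9, col=1), (row=9, col=11)
  Distance 8: (row=0, col=5), (row=1, col=4), (row=1, col=6), (row=2, col=3), (row=2, col=7), (row=3, col=2), (row=3, col=8), (row=4, col=1), (row=4, col=9), (row=5, col=0), (row=5, col=10), (row=6, col=11), (row=8, col=11), (row=9, col=0)
  Distance 9: (row=0, col=4), (row=0, col=6), (row=1, col=7), (row=2, col=2), (row=2, col=8), (row=3, col=1), (row=3, col=9), (row=4, col=0), (row=4, col=10), (row=5, col=11)
  Distance 10: (row=0, col=3), (row=0, col=7), (row=1, col=2), (row=1, col=8), (row=2, col=1), (row=2, col=9), (row=3, col=0), (row=3, col=10), (row=4, col=11)  <- goal reached here
One shortest path (10 moves): (row=8, col=5) -> (row=8, col=6) -> (row=7, col=6) -> (row=7, col=7) -> (row=6, col=7) -> (row=5, col=7) -> (row=4, col=7) -> (row=3, col=7) -> (row=2, col=7) -> (row=1, col=7) -> (row=0, col=7)

Answer: Shortest path length: 10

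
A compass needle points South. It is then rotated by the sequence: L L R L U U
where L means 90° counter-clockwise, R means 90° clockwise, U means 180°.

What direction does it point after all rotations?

Answer: Final heading: North

Derivation:
Start: South
  L (left (90° counter-clockwise)) -> East
  L (left (90° counter-clockwise)) -> North
  R (right (90° clockwise)) -> East
  L (left (90° counter-clockwise)) -> North
  U (U-turn (180°)) -> South
  U (U-turn (180°)) -> North
Final: North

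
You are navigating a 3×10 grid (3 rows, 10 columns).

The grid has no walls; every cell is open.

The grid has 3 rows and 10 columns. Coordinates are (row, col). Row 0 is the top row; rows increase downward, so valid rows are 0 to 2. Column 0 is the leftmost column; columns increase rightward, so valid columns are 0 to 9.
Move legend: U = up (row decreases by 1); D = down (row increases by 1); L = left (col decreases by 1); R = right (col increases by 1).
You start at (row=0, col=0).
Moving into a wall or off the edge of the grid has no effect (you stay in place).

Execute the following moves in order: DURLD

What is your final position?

Start: (row=0, col=0)
  D (down): (row=0, col=0) -> (row=1, col=0)
  U (up): (row=1, col=0) -> (row=0, col=0)
  R (right): (row=0, col=0) -> (row=0, col=1)
  L (left): (row=0, col=1) -> (row=0, col=0)
  D (down): (row=0, col=0) -> (row=1, col=0)
Final: (row=1, col=0)

Answer: Final position: (row=1, col=0)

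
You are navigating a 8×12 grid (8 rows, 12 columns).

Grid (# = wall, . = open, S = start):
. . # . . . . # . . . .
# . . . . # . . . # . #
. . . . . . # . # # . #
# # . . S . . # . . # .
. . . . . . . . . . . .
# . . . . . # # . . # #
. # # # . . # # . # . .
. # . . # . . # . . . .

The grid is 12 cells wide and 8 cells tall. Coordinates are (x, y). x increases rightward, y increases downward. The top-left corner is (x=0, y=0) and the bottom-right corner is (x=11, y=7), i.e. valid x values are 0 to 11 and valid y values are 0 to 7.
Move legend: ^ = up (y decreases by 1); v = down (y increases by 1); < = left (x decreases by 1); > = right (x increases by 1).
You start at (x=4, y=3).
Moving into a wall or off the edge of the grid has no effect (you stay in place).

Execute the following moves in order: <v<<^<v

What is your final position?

Start: (x=4, y=3)
  < (left): (x=4, y=3) -> (x=3, y=3)
  v (down): (x=3, y=3) -> (x=3, y=4)
  < (left): (x=3, y=4) -> (x=2, y=4)
  < (left): (x=2, y=4) -> (x=1, y=4)
  ^ (up): blocked, stay at (x=1, y=4)
  < (left): (x=1, y=4) -> (x=0, y=4)
  v (down): blocked, stay at (x=0, y=4)
Final: (x=0, y=4)

Answer: Final position: (x=0, y=4)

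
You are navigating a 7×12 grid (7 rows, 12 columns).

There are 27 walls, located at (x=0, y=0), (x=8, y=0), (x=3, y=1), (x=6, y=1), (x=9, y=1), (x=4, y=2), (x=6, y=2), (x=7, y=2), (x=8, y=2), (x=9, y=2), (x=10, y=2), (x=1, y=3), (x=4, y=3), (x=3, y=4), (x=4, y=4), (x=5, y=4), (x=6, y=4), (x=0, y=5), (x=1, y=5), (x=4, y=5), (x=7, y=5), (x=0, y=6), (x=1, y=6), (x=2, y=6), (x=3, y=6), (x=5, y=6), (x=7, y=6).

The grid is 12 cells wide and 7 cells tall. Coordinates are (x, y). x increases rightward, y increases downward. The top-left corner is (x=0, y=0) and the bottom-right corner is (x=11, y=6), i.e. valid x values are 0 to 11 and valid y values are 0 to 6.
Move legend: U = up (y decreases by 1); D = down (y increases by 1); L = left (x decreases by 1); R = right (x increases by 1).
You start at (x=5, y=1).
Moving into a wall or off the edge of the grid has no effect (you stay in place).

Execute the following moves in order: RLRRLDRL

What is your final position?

Start: (x=5, y=1)
  R (right): blocked, stay at (x=5, y=1)
  L (left): (x=5, y=1) -> (x=4, y=1)
  R (right): (x=4, y=1) -> (x=5, y=1)
  R (right): blocked, stay at (x=5, y=1)
  L (left): (x=5, y=1) -> (x=4, y=1)
  D (down): blocked, stay at (x=4, y=1)
  R (right): (x=4, y=1) -> (x=5, y=1)
  L (left): (x=5, y=1) -> (x=4, y=1)
Final: (x=4, y=1)

Answer: Final position: (x=4, y=1)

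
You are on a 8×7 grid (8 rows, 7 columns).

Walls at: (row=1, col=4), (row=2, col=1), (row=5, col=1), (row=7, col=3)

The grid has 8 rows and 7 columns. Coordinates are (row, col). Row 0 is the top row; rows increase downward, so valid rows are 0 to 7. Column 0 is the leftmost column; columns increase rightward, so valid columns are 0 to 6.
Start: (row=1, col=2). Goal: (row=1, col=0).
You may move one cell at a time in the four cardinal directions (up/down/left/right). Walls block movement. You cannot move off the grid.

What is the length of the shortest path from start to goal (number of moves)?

Answer: Shortest path length: 2

Derivation:
BFS from (row=1, col=2) until reaching (row=1, col=0):
  Distance 0: (row=1, col=2)
  Distance 1: (row=0, col=2), (row=1, col=1), (row=1, col=3), (row=2, col=2)
  Distance 2: (row=0, col=1), (row=0, col=3), (row=1, col=0), (row=2, col=3), (row=3, col=2)  <- goal reached here
One shortest path (2 moves): (row=1, col=2) -> (row=1, col=1) -> (row=1, col=0)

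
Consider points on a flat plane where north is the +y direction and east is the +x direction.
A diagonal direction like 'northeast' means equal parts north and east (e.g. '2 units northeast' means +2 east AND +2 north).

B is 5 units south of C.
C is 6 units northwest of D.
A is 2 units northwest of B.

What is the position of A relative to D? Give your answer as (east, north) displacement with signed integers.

Place D at the origin (east=0, north=0).
  C is 6 units northwest of D: delta (east=-6, north=+6); C at (east=-6, north=6).
  B is 5 units south of C: delta (east=+0, north=-5); B at (east=-6, north=1).
  A is 2 units northwest of B: delta (east=-2, north=+2); A at (east=-8, north=3).
Therefore A relative to D: (east=-8, north=3).

Answer: A is at (east=-8, north=3) relative to D.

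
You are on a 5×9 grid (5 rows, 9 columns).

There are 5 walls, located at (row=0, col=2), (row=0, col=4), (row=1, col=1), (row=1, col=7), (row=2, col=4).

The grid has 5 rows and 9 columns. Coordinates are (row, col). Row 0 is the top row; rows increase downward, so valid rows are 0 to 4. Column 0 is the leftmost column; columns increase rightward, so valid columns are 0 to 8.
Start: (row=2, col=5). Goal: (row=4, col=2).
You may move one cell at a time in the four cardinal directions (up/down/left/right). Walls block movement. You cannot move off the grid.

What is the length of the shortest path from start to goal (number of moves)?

Answer: Shortest path length: 5

Derivation:
BFS from (row=2, col=5) until reaching (row=4, col=2):
  Distance 0: (row=2, col=5)
  Distance 1: (row=1, col=5), (row=2, col=6), (row=3, col=5)
  Distance 2: (row=0, col=5), (row=1, col=4), (row=1, col=6), (row=2, col=7), (row=3, col=4), (row=3, col=6), (row=4, col=5)
  Distance 3: (row=0, col=6), (row=1, col=3), (row=2, col=8), (row=3, col=3), (row=3, col=7), (row=4, col=4), (row=4, col=6)
  Distance 4: (row=0, col=3), (row=0, col=7), (row=1, col=2), (row=1, col=8), (row=2, col=3), (row=3, col=2), (row=3, col=8), (row=4, col=3), (row=4, col=7)
  Distance 5: (row=0, col=8), (row=2, col=2), (row=3, col=1), (row=4, col=2), (row=4, col=8)  <- goal reached here
One shortest path (5 moves): (row=2, col=5) -> (row=3, col=5) -> (row=3, col=4) -> (row=3, col=3) -> (row=3, col=2) -> (row=4, col=2)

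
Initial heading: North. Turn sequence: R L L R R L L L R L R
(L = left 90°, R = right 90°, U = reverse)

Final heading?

Answer: Final heading: West

Derivation:
Start: North
  R (right (90° clockwise)) -> East
  L (left (90° counter-clockwise)) -> North
  L (left (90° counter-clockwise)) -> West
  R (right (90° clockwise)) -> North
  R (right (90° clockwise)) -> East
  L (left (90° counter-clockwise)) -> North
  L (left (90° counter-clockwise)) -> West
  L (left (90° counter-clockwise)) -> South
  R (right (90° clockwise)) -> West
  L (left (90° counter-clockwise)) -> South
  R (right (90° clockwise)) -> West
Final: West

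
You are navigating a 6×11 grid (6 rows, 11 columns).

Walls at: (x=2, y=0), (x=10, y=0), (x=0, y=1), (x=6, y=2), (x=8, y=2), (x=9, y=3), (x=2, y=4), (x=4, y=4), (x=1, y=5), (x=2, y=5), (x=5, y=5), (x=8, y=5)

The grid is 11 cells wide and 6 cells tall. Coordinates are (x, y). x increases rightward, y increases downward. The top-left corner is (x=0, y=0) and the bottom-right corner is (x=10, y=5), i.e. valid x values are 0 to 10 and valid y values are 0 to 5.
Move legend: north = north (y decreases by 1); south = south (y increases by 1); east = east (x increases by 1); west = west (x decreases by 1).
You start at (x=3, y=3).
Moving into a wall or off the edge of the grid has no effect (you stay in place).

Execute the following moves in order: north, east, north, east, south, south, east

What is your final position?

Start: (x=3, y=3)
  north (north): (x=3, y=3) -> (x=3, y=2)
  east (east): (x=3, y=2) -> (x=4, y=2)
  north (north): (x=4, y=2) -> (x=4, y=1)
  east (east): (x=4, y=1) -> (x=5, y=1)
  south (south): (x=5, y=1) -> (x=5, y=2)
  south (south): (x=5, y=2) -> (x=5, y=3)
  east (east): (x=5, y=3) -> (x=6, y=3)
Final: (x=6, y=3)

Answer: Final position: (x=6, y=3)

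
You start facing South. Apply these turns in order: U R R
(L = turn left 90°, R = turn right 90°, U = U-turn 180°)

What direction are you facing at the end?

Start: South
  U (U-turn (180°)) -> North
  R (right (90° clockwise)) -> East
  R (right (90° clockwise)) -> South
Final: South

Answer: Final heading: South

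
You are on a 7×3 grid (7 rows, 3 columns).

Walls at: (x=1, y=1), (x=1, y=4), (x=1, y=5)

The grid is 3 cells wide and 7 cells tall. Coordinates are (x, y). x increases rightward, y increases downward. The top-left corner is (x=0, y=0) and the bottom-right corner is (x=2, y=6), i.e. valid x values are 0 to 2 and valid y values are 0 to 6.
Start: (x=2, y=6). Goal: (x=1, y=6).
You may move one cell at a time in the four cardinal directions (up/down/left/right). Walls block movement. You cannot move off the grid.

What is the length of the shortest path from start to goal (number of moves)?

Answer: Shortest path length: 1

Derivation:
BFS from (x=2, y=6) until reaching (x=1, y=6):
  Distance 0: (x=2, y=6)
  Distance 1: (x=2, y=5), (x=1, y=6)  <- goal reached here
One shortest path (1 moves): (x=2, y=6) -> (x=1, y=6)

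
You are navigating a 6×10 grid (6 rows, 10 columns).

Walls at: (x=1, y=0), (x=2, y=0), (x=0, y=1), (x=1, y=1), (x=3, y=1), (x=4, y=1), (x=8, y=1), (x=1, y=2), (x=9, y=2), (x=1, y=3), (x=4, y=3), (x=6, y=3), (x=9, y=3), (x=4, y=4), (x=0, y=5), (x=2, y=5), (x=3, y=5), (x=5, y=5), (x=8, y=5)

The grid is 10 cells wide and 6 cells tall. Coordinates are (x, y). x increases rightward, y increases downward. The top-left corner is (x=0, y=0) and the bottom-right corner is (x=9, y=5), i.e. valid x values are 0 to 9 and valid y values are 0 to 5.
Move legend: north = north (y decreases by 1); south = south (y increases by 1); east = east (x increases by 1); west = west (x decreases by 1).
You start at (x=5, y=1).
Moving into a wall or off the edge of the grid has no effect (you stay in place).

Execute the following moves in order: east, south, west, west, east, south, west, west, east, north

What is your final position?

Answer: Final position: (x=5, y=2)

Derivation:
Start: (x=5, y=1)
  east (east): (x=5, y=1) -> (x=6, y=1)
  south (south): (x=6, y=1) -> (x=6, y=2)
  west (west): (x=6, y=2) -> (x=5, y=2)
  west (west): (x=5, y=2) -> (x=4, y=2)
  east (east): (x=4, y=2) -> (x=5, y=2)
  south (south): (x=5, y=2) -> (x=5, y=3)
  west (west): blocked, stay at (x=5, y=3)
  west (west): blocked, stay at (x=5, y=3)
  east (east): blocked, stay at (x=5, y=3)
  north (north): (x=5, y=3) -> (x=5, y=2)
Final: (x=5, y=2)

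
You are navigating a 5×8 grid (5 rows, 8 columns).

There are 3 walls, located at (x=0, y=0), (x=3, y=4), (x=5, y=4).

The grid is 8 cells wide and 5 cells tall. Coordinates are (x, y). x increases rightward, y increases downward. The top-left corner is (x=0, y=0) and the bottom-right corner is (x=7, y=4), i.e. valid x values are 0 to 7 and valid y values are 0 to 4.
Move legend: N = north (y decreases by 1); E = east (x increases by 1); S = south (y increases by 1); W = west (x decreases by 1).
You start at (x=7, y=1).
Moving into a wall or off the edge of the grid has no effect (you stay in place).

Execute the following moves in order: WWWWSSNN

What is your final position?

Answer: Final position: (x=3, y=1)

Derivation:
Start: (x=7, y=1)
  W (west): (x=7, y=1) -> (x=6, y=1)
  W (west): (x=6, y=1) -> (x=5, y=1)
  W (west): (x=5, y=1) -> (x=4, y=1)
  W (west): (x=4, y=1) -> (x=3, y=1)
  S (south): (x=3, y=1) -> (x=3, y=2)
  S (south): (x=3, y=2) -> (x=3, y=3)
  N (north): (x=3, y=3) -> (x=3, y=2)
  N (north): (x=3, y=2) -> (x=3, y=1)
Final: (x=3, y=1)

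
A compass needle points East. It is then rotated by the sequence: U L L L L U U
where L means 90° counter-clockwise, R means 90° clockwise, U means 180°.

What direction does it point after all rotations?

Answer: Final heading: West

Derivation:
Start: East
  U (U-turn (180°)) -> West
  L (left (90° counter-clockwise)) -> South
  L (left (90° counter-clockwise)) -> East
  L (left (90° counter-clockwise)) -> North
  L (left (90° counter-clockwise)) -> West
  U (U-turn (180°)) -> East
  U (U-turn (180°)) -> West
Final: West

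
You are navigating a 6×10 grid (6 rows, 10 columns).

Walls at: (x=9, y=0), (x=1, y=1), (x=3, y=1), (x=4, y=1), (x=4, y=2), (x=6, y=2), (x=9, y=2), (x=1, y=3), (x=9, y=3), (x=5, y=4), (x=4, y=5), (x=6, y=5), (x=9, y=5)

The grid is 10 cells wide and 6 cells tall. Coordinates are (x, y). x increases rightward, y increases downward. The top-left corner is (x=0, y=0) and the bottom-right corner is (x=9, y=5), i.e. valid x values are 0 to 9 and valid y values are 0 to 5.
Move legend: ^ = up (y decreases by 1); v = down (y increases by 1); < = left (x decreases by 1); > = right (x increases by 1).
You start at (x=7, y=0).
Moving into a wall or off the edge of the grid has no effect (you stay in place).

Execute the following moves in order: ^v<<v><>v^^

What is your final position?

Answer: Final position: (x=5, y=1)

Derivation:
Start: (x=7, y=0)
  ^ (up): blocked, stay at (x=7, y=0)
  v (down): (x=7, y=0) -> (x=7, y=1)
  < (left): (x=7, y=1) -> (x=6, y=1)
  < (left): (x=6, y=1) -> (x=5, y=1)
  v (down): (x=5, y=1) -> (x=5, y=2)
  > (right): blocked, stay at (x=5, y=2)
  < (left): blocked, stay at (x=5, y=2)
  > (right): blocked, stay at (x=5, y=2)
  v (down): (x=5, y=2) -> (x=5, y=3)
  ^ (up): (x=5, y=3) -> (x=5, y=2)
  ^ (up): (x=5, y=2) -> (x=5, y=1)
Final: (x=5, y=1)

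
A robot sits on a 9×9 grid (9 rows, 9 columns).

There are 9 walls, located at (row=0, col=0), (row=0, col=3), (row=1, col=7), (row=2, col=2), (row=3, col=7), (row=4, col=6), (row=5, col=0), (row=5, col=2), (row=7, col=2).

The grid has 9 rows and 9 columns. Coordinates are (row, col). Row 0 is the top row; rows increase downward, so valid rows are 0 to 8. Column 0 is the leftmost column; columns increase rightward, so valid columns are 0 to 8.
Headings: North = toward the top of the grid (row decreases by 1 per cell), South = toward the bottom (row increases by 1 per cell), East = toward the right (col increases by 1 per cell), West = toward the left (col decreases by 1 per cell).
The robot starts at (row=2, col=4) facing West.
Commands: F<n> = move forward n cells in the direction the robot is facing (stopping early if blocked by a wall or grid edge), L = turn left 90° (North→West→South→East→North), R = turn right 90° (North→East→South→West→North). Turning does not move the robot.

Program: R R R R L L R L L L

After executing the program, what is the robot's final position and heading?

Start: (row=2, col=4), facing West
  R: turn right, now facing North
  R: turn right, now facing East
  R: turn right, now facing South
  R: turn right, now facing West
  L: turn left, now facing South
  L: turn left, now facing East
  R: turn right, now facing South
  L: turn left, now facing East
  L: turn left, now facing North
  L: turn left, now facing West
Final: (row=2, col=4), facing West

Answer: Final position: (row=2, col=4), facing West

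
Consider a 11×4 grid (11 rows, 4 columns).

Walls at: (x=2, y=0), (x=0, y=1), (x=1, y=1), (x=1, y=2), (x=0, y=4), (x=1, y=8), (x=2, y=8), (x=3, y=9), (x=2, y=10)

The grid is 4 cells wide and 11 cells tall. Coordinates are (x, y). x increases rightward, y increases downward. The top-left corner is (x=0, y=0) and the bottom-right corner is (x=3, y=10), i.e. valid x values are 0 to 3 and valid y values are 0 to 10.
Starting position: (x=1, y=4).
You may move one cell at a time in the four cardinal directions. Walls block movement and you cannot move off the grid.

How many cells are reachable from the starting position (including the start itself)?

BFS flood-fill from (x=1, y=4):
  Distance 0: (x=1, y=4)
  Distance 1: (x=1, y=3), (x=2, y=4), (x=1, y=5)
  Distance 2: (x=0, y=3), (x=2, y=3), (x=3, y=4), (x=0, y=5), (x=2, y=5), (x=1, y=6)
  Distance 3: (x=0, y=2), (x=2, y=2), (x=3, y=3), (x=3, y=5), (x=0, y=6), (x=2, y=6), (x=1, y=7)
  Distance 4: (x=2, y=1), (x=3, y=2), (x=3, y=6), (x=0, y=7), (x=2, y=7)
  Distance 5: (x=3, y=1), (x=3, y=7), (x=0, y=8)
  Distance 6: (x=3, y=0), (x=3, y=8), (x=0, y=9)
  Distance 7: (x=1, y=9), (x=0, y=10)
  Distance 8: (x=2, y=9), (x=1, y=10)
Total reachable: 32 (grid has 35 open cells total)

Answer: Reachable cells: 32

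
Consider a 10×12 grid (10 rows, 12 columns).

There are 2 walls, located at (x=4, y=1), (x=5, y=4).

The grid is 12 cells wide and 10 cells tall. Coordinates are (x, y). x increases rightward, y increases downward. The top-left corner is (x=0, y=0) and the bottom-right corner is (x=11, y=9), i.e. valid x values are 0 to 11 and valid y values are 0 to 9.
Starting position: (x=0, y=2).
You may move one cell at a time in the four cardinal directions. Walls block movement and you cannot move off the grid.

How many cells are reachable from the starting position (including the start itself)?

Answer: Reachable cells: 118

Derivation:
BFS flood-fill from (x=0, y=2):
  Distance 0: (x=0, y=2)
  Distance 1: (x=0, y=1), (x=1, y=2), (x=0, y=3)
  Distance 2: (x=0, y=0), (x=1, y=1), (x=2, y=2), (x=1, y=3), (x=0, y=4)
  Distance 3: (x=1, y=0), (x=2, y=1), (x=3, y=2), (x=2, y=3), (x=1, y=4), (x=0, y=5)
  Distance 4: (x=2, y=0), (x=3, y=1), (x=4, y=2), (x=3, y=3), (x=2, y=4), (x=1, y=5), (x=0, y=6)
  Distance 5: (x=3, y=0), (x=5, y=2), (x=4, y=3), (x=3, y=4), (x=2, y=5), (x=1, y=6), (x=0, y=7)
  Distance 6: (x=4, y=0), (x=5, y=1), (x=6, y=2), (x=5, y=3), (x=4, y=4), (x=3, y=5), (x=2, y=6), (x=1, y=7), (x=0, y=8)
  Distance 7: (x=5, y=0), (x=6, y=1), (x=7, y=2), (x=6, y=3), (x=4, y=5), (x=3, y=6), (x=2, y=7), (x=1, y=8), (x=0, y=9)
  Distance 8: (x=6, y=0), (x=7, y=1), (x=8, y=2), (x=7, y=3), (x=6, y=4), (x=5, y=5), (x=4, y=6), (x=3, y=7), (x=2, y=8), (x=1, y=9)
  Distance 9: (x=7, y=0), (x=8, y=1), (x=9, y=2), (x=8, y=3), (x=7, y=4), (x=6, y=5), (x=5, y=6), (x=4, y=7), (x=3, y=8), (x=2, y=9)
  Distance 10: (x=8, y=0), (x=9, y=1), (x=10, y=2), (x=9, y=3), (x=8, y=4), (x=7, y=5), (x=6, y=6), (x=5, y=7), (x=4, y=8), (x=3, y=9)
  Distance 11: (x=9, y=0), (x=10, y=1), (x=11, y=2), (x=10, y=3), (x=9, y=4), (x=8, y=5), (x=7, y=6), (x=6, y=7), (x=5, y=8), (x=4, y=9)
  Distance 12: (x=10, y=0), (x=11, y=1), (x=11, y=3), (x=10, y=4), (x=9, y=5), (x=8, y=6), (x=7, y=7), (x=6, y=8), (x=5, y=9)
  Distance 13: (x=11, y=0), (x=11, y=4), (x=10, y=5), (x=9, y=6), (x=8, y=7), (x=7, y=8), (x=6, y=9)
  Distance 14: (x=11, y=5), (x=10, y=6), (x=9, y=7), (x=8, y=8), (x=7, y=9)
  Distance 15: (x=11, y=6), (x=10, y=7), (x=9, y=8), (x=8, y=9)
  Distance 16: (x=11, y=7), (x=10, y=8), (x=9, y=9)
  Distance 17: (x=11, y=8), (x=10, y=9)
  Distance 18: (x=11, y=9)
Total reachable: 118 (grid has 118 open cells total)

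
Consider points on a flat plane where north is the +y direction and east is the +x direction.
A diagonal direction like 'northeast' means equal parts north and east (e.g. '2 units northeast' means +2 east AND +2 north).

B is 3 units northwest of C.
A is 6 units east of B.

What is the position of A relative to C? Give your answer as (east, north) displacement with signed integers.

Answer: A is at (east=3, north=3) relative to C.

Derivation:
Place C at the origin (east=0, north=0).
  B is 3 units northwest of C: delta (east=-3, north=+3); B at (east=-3, north=3).
  A is 6 units east of B: delta (east=+6, north=+0); A at (east=3, north=3).
Therefore A relative to C: (east=3, north=3).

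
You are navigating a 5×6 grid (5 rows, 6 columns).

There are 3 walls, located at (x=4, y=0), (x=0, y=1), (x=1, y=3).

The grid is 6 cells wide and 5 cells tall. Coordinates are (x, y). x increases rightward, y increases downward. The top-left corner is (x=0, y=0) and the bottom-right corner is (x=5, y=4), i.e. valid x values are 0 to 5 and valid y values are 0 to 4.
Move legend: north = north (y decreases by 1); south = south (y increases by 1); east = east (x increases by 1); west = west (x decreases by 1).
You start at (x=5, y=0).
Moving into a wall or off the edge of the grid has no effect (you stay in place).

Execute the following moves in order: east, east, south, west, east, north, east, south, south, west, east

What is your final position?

Start: (x=5, y=0)
  east (east): blocked, stay at (x=5, y=0)
  east (east): blocked, stay at (x=5, y=0)
  south (south): (x=5, y=0) -> (x=5, y=1)
  west (west): (x=5, y=1) -> (x=4, y=1)
  east (east): (x=4, y=1) -> (x=5, y=1)
  north (north): (x=5, y=1) -> (x=5, y=0)
  east (east): blocked, stay at (x=5, y=0)
  south (south): (x=5, y=0) -> (x=5, y=1)
  south (south): (x=5, y=1) -> (x=5, y=2)
  west (west): (x=5, y=2) -> (x=4, y=2)
  east (east): (x=4, y=2) -> (x=5, y=2)
Final: (x=5, y=2)

Answer: Final position: (x=5, y=2)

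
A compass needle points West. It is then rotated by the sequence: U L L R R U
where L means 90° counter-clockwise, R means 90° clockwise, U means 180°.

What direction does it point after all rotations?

Answer: Final heading: West

Derivation:
Start: West
  U (U-turn (180°)) -> East
  L (left (90° counter-clockwise)) -> North
  L (left (90° counter-clockwise)) -> West
  R (right (90° clockwise)) -> North
  R (right (90° clockwise)) -> East
  U (U-turn (180°)) -> West
Final: West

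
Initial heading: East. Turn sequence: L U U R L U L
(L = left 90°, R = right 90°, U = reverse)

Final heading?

Start: East
  L (left (90° counter-clockwise)) -> North
  U (U-turn (180°)) -> South
  U (U-turn (180°)) -> North
  R (right (90° clockwise)) -> East
  L (left (90° counter-clockwise)) -> North
  U (U-turn (180°)) -> South
  L (left (90° counter-clockwise)) -> East
Final: East

Answer: Final heading: East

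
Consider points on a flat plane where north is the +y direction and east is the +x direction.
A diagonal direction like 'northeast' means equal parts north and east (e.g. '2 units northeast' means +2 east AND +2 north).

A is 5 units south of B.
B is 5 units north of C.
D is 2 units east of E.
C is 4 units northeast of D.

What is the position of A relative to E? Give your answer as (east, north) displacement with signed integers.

Answer: A is at (east=6, north=4) relative to E.

Derivation:
Place E at the origin (east=0, north=0).
  D is 2 units east of E: delta (east=+2, north=+0); D at (east=2, north=0).
  C is 4 units northeast of D: delta (east=+4, north=+4); C at (east=6, north=4).
  B is 5 units north of C: delta (east=+0, north=+5); B at (east=6, north=9).
  A is 5 units south of B: delta (east=+0, north=-5); A at (east=6, north=4).
Therefore A relative to E: (east=6, north=4).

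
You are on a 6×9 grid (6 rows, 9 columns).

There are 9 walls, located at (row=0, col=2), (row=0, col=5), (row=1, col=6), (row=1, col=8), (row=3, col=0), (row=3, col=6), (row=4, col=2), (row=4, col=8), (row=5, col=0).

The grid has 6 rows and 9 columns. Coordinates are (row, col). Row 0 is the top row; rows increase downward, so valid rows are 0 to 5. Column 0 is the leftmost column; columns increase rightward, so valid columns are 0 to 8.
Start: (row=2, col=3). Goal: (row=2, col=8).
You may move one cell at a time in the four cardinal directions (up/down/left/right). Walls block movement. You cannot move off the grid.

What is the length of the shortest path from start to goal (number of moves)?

BFS from (row=2, col=3) until reaching (row=2, col=8):
  Distance 0: (row=2, col=3)
  Distance 1: (row=1, col=3), (row=2, col=2), (row=2, col=4), (row=3, col=3)
  Distance 2: (row=0, col=3), (row=1, col=2), (row=1, col=4), (row=2, col=1), (row=2, col=5), (row=3, col=2), (row=3, col=4), (row=4, col=3)
  Distance 3: (row=0, col=4), (row=1, col=1), (row=1, col=5), (row=2, col=0), (row=2, col=6), (row=3, col=1), (row=3, col=5), (row=4, col=4), (row=5, col=3)
  Distance 4: (row=0, col=1), (row=1, col=0), (row=2, col=7), (row=4, col=1), (row=4, col=5), (row=5, col=2), (row=5, col=4)
  Distance 5: (row=0, col=0), (row=1, col=7), (row=2, col=8), (row=3, col=7), (row=4, col=0), (row=4, col=6), (row=5, col=1), (row=5, col=5)  <- goal reached here
One shortest path (5 moves): (row=2, col=3) -> (row=2, col=4) -> (row=2, col=5) -> (row=2, col=6) -> (row=2, col=7) -> (row=2, col=8)

Answer: Shortest path length: 5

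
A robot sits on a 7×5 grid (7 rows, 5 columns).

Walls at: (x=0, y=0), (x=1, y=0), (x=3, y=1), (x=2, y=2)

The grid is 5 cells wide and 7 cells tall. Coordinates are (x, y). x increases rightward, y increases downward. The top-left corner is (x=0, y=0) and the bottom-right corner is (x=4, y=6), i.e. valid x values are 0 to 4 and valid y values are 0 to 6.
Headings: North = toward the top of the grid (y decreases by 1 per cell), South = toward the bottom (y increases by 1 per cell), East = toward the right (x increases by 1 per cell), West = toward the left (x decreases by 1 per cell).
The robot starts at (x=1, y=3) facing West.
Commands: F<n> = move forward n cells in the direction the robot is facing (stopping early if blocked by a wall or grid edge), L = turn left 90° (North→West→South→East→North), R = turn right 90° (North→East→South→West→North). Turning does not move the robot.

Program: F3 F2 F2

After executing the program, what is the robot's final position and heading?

Answer: Final position: (x=0, y=3), facing West

Derivation:
Start: (x=1, y=3), facing West
  F3: move forward 1/3 (blocked), now at (x=0, y=3)
  F2: move forward 0/2 (blocked), now at (x=0, y=3)
  F2: move forward 0/2 (blocked), now at (x=0, y=3)
Final: (x=0, y=3), facing West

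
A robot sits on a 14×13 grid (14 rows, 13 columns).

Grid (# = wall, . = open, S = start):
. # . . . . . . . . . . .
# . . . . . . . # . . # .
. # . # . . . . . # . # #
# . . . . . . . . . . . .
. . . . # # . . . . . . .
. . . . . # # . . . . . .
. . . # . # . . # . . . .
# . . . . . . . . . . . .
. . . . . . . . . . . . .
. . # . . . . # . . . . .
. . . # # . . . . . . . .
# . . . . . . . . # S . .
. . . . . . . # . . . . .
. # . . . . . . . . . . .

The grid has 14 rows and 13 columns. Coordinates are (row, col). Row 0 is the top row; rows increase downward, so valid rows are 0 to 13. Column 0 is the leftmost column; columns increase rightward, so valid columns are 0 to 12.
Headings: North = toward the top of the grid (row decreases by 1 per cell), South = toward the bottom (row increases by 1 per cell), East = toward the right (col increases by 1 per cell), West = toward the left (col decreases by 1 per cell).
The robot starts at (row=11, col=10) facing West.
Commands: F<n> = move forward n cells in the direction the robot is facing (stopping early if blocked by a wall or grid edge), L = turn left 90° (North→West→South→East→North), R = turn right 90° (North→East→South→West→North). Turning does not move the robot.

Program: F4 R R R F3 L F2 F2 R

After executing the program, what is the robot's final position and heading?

Start: (row=11, col=10), facing West
  F4: move forward 0/4 (blocked), now at (row=11, col=10)
  R: turn right, now facing North
  R: turn right, now facing East
  R: turn right, now facing South
  F3: move forward 2/3 (blocked), now at (row=13, col=10)
  L: turn left, now facing East
  F2: move forward 2, now at (row=13, col=12)
  F2: move forward 0/2 (blocked), now at (row=13, col=12)
  R: turn right, now facing South
Final: (row=13, col=12), facing South

Answer: Final position: (row=13, col=12), facing South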